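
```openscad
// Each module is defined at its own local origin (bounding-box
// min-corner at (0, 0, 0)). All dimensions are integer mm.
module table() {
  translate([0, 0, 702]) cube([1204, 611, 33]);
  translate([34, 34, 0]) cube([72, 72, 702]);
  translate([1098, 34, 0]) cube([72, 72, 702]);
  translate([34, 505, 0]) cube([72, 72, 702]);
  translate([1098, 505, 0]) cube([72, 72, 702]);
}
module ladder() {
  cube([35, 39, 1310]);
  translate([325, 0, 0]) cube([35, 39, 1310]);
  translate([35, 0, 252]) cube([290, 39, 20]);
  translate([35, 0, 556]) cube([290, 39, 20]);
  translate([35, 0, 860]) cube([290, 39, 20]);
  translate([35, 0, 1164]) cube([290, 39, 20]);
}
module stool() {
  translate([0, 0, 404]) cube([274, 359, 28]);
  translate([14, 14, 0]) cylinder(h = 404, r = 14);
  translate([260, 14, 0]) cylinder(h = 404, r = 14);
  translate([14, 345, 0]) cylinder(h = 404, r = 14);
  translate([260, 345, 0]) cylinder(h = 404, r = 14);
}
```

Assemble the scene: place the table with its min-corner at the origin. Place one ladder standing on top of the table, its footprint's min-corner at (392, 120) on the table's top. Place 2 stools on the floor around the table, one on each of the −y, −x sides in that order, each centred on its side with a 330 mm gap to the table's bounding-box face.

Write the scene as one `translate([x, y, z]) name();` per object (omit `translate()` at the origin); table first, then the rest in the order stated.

table();
translate([392, 120, 735]) ladder();
translate([465, -689, 0]) stool();
translate([-604, 126, 0]) stool();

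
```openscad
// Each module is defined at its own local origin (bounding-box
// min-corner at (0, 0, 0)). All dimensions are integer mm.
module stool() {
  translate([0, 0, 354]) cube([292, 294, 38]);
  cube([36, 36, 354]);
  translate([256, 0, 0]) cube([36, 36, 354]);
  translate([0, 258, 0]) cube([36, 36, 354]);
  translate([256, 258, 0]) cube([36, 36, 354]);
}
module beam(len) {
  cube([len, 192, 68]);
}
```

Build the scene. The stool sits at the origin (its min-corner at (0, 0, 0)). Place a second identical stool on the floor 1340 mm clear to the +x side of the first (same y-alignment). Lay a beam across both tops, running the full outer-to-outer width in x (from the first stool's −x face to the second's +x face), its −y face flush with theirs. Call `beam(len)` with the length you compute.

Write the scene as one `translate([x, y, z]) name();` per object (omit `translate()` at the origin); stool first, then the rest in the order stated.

stool();
translate([1632, 0, 0]) stool();
translate([0, 0, 392]) beam(1924);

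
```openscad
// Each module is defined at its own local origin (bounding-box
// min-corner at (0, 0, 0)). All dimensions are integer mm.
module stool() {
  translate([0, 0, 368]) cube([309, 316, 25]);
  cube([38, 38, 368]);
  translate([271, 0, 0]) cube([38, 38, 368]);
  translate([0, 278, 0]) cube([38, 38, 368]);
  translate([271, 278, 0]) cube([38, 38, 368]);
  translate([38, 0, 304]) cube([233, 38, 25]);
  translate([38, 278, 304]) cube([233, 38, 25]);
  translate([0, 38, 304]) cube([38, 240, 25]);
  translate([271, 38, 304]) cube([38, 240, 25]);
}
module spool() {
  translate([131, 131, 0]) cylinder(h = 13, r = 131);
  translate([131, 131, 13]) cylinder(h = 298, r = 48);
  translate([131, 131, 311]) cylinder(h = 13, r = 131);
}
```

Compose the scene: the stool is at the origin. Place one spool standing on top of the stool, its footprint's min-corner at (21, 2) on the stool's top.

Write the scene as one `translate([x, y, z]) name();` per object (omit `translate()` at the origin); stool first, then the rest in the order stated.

stool();
translate([21, 2, 393]) spool();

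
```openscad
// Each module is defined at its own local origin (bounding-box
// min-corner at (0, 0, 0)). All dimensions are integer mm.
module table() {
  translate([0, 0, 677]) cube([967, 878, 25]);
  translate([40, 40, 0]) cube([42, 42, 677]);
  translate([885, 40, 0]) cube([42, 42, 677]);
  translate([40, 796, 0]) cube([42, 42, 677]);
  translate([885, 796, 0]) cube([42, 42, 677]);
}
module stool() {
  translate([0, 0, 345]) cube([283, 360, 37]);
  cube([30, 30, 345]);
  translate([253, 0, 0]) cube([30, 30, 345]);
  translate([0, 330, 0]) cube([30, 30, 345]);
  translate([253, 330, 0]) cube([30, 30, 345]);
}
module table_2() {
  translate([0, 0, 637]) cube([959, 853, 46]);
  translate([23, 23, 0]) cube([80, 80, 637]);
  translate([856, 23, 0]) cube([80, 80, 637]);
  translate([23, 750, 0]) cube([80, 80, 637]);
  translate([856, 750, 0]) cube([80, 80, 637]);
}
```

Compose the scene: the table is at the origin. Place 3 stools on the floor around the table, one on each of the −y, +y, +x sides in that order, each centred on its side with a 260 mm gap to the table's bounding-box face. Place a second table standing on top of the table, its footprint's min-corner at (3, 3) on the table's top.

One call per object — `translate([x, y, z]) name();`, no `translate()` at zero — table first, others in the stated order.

table();
translate([342, -620, 0]) stool();
translate([342, 1138, 0]) stool();
translate([1227, 259, 0]) stool();
translate([3, 3, 702]) table_2();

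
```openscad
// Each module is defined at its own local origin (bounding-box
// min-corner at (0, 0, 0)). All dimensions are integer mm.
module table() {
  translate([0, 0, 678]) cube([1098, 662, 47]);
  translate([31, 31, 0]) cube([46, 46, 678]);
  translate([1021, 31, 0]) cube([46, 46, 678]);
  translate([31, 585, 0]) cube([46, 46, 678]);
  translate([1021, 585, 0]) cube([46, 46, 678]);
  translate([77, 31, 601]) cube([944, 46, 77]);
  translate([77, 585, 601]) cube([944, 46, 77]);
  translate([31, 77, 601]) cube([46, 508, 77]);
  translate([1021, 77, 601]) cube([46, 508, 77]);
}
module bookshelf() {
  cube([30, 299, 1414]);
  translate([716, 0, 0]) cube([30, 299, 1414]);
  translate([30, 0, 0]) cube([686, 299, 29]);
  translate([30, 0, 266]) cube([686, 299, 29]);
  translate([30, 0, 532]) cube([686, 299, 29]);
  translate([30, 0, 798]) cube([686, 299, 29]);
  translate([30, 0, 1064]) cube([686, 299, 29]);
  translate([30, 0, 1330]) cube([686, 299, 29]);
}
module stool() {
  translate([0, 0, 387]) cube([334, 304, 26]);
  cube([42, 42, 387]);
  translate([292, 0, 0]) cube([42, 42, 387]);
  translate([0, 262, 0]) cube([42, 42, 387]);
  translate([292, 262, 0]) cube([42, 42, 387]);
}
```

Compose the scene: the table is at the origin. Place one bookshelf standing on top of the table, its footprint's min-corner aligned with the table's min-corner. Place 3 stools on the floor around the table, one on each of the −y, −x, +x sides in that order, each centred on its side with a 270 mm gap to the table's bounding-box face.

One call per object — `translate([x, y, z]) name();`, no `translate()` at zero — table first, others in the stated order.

table();
translate([0, 0, 725]) bookshelf();
translate([382, -574, 0]) stool();
translate([-604, 179, 0]) stool();
translate([1368, 179, 0]) stool();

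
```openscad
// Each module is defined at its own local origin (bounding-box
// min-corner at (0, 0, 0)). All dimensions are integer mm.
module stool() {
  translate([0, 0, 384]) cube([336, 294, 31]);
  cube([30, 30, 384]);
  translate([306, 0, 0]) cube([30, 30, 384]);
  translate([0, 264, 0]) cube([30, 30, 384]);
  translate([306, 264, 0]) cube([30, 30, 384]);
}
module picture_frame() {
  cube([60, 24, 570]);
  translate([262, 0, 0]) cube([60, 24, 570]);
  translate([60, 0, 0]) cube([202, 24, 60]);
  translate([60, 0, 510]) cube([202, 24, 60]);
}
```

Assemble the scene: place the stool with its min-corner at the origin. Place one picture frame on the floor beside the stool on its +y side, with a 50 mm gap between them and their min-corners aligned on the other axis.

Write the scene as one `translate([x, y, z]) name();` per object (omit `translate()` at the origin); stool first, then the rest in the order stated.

stool();
translate([0, 344, 0]) picture_frame();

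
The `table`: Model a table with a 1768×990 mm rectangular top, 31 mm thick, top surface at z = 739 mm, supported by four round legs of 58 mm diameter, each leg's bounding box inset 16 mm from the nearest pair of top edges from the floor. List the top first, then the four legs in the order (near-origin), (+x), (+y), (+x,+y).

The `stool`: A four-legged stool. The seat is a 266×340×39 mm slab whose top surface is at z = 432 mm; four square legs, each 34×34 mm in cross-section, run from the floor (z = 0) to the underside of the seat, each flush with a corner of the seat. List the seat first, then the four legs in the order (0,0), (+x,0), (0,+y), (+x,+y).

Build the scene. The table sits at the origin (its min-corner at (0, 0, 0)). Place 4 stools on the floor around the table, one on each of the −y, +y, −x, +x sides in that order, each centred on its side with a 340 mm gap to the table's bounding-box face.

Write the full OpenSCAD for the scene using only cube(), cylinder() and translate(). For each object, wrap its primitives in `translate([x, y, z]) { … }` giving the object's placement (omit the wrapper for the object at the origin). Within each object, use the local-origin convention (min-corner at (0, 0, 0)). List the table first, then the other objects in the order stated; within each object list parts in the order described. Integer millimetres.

translate([0, 0, 708]) cube([1768, 990, 31]);
translate([45, 45, 0]) cylinder(h = 708, r = 29);
translate([1723, 45, 0]) cylinder(h = 708, r = 29);
translate([45, 945, 0]) cylinder(h = 708, r = 29);
translate([1723, 945, 0]) cylinder(h = 708, r = 29);
translate([751, -680, 0]) {
  translate([0, 0, 393]) cube([266, 340, 39]);
  cube([34, 34, 393]);
  translate([232, 0, 0]) cube([34, 34, 393]);
  translate([0, 306, 0]) cube([34, 34, 393]);
  translate([232, 306, 0]) cube([34, 34, 393]);
}
translate([751, 1330, 0]) {
  translate([0, 0, 393]) cube([266, 340, 39]);
  cube([34, 34, 393]);
  translate([232, 0, 0]) cube([34, 34, 393]);
  translate([0, 306, 0]) cube([34, 34, 393]);
  translate([232, 306, 0]) cube([34, 34, 393]);
}
translate([-606, 325, 0]) {
  translate([0, 0, 393]) cube([266, 340, 39]);
  cube([34, 34, 393]);
  translate([232, 0, 0]) cube([34, 34, 393]);
  translate([0, 306, 0]) cube([34, 34, 393]);
  translate([232, 306, 0]) cube([34, 34, 393]);
}
translate([2108, 325, 0]) {
  translate([0, 0, 393]) cube([266, 340, 39]);
  cube([34, 34, 393]);
  translate([232, 0, 0]) cube([34, 34, 393]);
  translate([0, 306, 0]) cube([34, 34, 393]);
  translate([232, 306, 0]) cube([34, 34, 393]);
}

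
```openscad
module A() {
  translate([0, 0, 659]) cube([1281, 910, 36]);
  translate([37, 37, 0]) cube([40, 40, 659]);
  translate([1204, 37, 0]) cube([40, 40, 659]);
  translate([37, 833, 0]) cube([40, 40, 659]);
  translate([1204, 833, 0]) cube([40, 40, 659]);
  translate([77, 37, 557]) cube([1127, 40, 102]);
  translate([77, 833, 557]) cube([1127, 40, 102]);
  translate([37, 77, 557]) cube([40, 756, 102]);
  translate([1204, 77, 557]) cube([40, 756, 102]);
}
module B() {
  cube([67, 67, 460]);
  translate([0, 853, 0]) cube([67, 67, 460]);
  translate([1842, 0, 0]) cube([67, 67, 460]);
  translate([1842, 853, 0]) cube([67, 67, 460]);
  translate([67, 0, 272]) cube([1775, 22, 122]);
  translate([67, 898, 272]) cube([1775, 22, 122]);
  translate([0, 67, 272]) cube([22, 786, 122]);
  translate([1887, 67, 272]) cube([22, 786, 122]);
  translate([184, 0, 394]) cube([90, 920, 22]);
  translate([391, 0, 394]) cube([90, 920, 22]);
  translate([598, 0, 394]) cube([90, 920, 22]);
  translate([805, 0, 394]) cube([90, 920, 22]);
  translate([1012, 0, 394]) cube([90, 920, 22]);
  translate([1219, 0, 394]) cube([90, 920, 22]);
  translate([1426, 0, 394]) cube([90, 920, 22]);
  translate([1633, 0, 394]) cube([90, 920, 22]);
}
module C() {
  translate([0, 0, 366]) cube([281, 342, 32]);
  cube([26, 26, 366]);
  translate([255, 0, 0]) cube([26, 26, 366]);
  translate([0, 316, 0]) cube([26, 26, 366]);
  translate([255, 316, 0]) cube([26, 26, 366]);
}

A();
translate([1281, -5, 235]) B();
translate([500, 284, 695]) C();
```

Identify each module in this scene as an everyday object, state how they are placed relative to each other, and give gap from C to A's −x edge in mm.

A is a table. B is a bed frame. C is a stool. The bed frame is beside the table with their tops flush at z = 695. The stool is on top of the table, centred. The gap from the stool to the table's −x edge is 500 mm.

The stool's min-x is at 500; the table's min-x is 0; gap = 500 mm.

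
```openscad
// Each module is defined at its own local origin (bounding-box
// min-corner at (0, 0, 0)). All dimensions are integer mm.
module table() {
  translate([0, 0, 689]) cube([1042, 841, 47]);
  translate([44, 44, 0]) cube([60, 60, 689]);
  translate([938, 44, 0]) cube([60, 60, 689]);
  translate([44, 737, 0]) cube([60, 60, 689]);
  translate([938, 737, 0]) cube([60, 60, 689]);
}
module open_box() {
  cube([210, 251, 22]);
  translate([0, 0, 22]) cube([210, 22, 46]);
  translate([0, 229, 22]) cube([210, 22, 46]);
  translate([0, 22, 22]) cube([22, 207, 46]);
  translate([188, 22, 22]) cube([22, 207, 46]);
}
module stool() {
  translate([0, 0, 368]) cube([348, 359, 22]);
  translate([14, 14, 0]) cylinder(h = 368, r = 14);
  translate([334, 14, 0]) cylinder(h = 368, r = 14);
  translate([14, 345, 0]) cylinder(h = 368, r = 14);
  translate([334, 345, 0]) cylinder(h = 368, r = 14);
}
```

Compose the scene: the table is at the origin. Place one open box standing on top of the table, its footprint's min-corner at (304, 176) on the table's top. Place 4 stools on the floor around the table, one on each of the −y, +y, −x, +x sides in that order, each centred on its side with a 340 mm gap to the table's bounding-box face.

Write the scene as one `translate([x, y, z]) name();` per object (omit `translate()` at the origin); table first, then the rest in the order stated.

table();
translate([304, 176, 736]) open_box();
translate([347, -699, 0]) stool();
translate([347, 1181, 0]) stool();
translate([-688, 241, 0]) stool();
translate([1382, 241, 0]) stool();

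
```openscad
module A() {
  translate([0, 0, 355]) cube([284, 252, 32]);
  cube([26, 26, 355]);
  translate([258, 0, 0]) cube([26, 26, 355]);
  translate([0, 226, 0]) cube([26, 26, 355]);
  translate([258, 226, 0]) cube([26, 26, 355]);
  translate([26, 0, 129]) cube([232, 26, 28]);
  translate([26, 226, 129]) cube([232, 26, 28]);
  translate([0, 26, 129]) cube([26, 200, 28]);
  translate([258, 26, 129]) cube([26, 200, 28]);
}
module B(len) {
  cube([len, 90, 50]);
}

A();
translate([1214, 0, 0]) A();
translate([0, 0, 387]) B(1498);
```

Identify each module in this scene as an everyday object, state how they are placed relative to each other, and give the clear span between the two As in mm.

Second stool starts at x = 1214; first ends at x = 284; clear span = 1214 − 284 = 930 mm.

A is a stool. B is a beam. A beam spans the tops of two stools. The clear span between the two stools is 930 mm.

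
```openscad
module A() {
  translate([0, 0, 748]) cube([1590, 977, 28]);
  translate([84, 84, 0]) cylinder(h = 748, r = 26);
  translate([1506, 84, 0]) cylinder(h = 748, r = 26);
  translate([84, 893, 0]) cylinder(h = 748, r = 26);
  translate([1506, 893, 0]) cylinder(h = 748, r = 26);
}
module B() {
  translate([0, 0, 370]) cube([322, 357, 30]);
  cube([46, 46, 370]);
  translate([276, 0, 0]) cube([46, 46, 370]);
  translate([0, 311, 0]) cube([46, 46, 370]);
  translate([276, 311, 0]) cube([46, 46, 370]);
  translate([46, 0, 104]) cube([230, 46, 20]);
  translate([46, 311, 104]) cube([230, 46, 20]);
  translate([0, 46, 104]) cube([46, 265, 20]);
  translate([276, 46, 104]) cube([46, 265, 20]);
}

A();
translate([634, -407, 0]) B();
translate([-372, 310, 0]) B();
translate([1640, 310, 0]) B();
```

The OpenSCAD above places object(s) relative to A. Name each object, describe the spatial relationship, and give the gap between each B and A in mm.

A is a table. B is a stool. Three stools sit around the table at the −y, −x, +x sides. The gap between each stool and the table is 50 mm.

Each stool's nearest face is 50 mm from the table's bounding box.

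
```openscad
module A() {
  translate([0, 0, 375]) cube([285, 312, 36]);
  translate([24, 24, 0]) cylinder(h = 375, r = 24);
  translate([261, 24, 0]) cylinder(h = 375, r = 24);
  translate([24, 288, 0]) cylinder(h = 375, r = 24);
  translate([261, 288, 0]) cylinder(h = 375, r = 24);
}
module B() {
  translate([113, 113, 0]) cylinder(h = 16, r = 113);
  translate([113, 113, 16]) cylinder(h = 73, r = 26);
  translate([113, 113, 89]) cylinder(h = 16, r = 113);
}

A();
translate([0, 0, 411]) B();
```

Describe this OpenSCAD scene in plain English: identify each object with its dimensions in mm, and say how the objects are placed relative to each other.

A is a simple wooden stool: a rectangular seat 285 mm (x) by 312 mm (y), 36 mm thick, top face at z = 411 mm, on four round legs, each 48 mm in diameter. The legs rest on z = 0, each leg's axis is inset half a diameter from the nearest pair of seat edges (so the leg's bounding box is flush with the corner).

B is a spool: two coaxial disc flanges of radius 113 mm and thickness 16 mm, joined by a core cylinder of radius 26 mm and height 73 mm. The lower flange rests on z = 0 and the three cylinders share a vertical axis.

The spool is on top of the stool.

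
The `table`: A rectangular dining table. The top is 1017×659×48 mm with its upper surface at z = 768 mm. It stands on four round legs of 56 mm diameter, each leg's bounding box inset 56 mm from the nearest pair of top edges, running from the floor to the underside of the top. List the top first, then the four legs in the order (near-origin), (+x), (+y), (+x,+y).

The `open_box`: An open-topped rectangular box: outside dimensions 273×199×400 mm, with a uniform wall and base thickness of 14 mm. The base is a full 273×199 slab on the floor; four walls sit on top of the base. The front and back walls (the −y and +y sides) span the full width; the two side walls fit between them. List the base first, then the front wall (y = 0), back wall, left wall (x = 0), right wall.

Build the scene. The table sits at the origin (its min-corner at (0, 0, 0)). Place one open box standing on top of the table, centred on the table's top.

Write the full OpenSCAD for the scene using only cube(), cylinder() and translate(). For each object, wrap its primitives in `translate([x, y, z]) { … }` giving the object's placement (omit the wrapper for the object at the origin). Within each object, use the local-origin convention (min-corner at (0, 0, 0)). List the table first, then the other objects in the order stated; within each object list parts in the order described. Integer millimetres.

translate([0, 0, 720]) cube([1017, 659, 48]);
translate([84, 84, 0]) cylinder(h = 720, r = 28);
translate([933, 84, 0]) cylinder(h = 720, r = 28);
translate([84, 575, 0]) cylinder(h = 720, r = 28);
translate([933, 575, 0]) cylinder(h = 720, r = 28);
translate([372, 230, 768]) {
  cube([273, 199, 14]);
  translate([0, 0, 14]) cube([273, 14, 386]);
  translate([0, 185, 14]) cube([273, 14, 386]);
  translate([0, 14, 14]) cube([14, 171, 386]);
  translate([259, 14, 14]) cube([14, 171, 386]);
}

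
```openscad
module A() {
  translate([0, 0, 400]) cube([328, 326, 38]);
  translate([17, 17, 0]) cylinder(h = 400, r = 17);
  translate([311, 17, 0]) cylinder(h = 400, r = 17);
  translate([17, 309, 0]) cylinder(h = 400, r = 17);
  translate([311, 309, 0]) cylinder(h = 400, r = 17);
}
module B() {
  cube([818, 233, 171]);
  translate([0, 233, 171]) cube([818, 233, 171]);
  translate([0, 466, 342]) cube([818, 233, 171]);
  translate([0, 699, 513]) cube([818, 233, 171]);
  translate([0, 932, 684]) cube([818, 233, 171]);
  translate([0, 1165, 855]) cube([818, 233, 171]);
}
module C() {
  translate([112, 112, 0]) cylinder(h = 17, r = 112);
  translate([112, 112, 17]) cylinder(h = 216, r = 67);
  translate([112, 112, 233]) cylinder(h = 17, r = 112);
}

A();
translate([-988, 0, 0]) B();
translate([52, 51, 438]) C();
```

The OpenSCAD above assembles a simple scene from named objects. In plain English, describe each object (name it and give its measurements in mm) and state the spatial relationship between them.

A is a four-legged stool. The seat is a 328×326×38 mm slab whose top surface is at z = 438 mm; four round legs, each 34 mm in diameter, run from the floor (z = 0) to the underside of the seat, each leg's axis is inset half a diameter from the nearest pair of seat edges (so the leg's bounding box is flush with the corner).

B is a straight staircase of 6 solid steps. Each step is 818 mm wide (x), 233 mm deep (y, the going) and 171 mm tall (the rise). The first step rests on the floor; each subsequent step sits one going further in +y and one rise higher in +z, directly behind and above the previous step with no overlap.

C is a spool: two coaxial disc flanges of radius 112 mm and thickness 17 mm, joined by a core cylinder of radius 67 mm and height 216 mm. The lower flange rests on z = 0 and the three cylinders share a vertical axis.

The staircase is on the floor beside the stool on its −x side. The spool is on top of the stool, centred.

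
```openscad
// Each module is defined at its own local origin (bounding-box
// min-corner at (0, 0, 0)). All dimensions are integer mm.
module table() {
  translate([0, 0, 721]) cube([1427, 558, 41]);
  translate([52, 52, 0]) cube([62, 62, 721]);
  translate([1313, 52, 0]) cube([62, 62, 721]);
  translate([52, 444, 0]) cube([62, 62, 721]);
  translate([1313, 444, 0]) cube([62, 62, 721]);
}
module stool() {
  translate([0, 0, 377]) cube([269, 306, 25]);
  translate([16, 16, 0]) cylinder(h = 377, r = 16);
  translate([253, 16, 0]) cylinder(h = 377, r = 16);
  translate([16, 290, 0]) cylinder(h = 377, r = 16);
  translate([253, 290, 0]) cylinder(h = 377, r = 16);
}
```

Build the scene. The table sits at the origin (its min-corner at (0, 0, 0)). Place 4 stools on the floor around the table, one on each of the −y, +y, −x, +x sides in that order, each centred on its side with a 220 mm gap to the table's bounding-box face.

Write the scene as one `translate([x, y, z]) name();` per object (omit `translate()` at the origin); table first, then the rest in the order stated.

table();
translate([579, -526, 0]) stool();
translate([579, 778, 0]) stool();
translate([-489, 126, 0]) stool();
translate([1647, 126, 0]) stool();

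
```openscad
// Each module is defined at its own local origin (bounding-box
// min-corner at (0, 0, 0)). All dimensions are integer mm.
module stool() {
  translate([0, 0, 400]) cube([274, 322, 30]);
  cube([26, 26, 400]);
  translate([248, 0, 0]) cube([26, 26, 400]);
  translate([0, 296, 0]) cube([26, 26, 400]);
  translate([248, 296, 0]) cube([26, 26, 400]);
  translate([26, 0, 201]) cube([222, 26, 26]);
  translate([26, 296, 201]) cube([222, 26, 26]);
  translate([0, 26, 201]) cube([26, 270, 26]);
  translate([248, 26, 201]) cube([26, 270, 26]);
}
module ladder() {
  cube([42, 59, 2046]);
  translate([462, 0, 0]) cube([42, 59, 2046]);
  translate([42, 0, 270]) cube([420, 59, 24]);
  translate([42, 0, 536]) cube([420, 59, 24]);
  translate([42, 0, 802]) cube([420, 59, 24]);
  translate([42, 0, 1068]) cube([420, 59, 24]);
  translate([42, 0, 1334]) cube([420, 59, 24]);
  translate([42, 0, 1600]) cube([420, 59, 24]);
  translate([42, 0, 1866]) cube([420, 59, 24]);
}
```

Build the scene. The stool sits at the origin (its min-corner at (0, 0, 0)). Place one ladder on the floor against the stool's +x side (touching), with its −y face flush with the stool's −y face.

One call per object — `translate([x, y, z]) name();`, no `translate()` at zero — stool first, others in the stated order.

stool();
translate([274, 0, 0]) ladder();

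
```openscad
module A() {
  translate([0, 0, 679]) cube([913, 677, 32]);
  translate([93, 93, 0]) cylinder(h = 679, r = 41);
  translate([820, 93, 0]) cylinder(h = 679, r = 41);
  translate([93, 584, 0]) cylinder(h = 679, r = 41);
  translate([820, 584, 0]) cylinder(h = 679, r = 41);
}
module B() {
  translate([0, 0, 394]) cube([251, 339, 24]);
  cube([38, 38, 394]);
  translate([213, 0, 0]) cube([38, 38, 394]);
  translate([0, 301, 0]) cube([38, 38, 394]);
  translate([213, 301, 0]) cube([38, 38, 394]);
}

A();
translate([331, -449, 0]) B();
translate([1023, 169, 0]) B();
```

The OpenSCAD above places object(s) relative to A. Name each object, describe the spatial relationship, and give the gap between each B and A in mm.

Each stool's nearest face is 110 mm from the table's bounding box.

A is a table. B is a stool. Two stools sit around the table at the −y, +x sides. The gap between each stool and the table is 110 mm.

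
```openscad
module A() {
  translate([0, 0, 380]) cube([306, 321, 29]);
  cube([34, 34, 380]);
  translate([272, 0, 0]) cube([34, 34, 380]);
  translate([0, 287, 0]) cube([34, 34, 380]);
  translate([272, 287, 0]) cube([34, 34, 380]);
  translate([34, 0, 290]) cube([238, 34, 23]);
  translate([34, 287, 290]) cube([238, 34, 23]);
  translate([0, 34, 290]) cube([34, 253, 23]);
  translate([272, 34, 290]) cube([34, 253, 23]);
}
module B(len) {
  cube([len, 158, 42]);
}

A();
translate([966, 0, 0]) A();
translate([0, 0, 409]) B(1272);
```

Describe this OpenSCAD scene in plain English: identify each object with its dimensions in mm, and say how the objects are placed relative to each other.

A is a simple wooden stool: a rectangular seat 306 mm (x) by 321 mm (y), 29 mm thick, top face at z = 409 mm, on four square legs, each 34×34 mm in cross-section. The legs rest on z = 0, each flush with a corner of the seat. Four stretchers, 34 mm wide and 23 mm tall, connect adjacent legs with their undersides at z = 290 mm, each running between the inner faces of the legs it joins and aligned with the legs' outer faces on the other axis.

B is a rectangular beam 1272 mm long (x), 158 mm deep (y), 42 mm thick (z).

The beam spans the tops of two stools placed 660 mm apart, resting at z = 409 mm.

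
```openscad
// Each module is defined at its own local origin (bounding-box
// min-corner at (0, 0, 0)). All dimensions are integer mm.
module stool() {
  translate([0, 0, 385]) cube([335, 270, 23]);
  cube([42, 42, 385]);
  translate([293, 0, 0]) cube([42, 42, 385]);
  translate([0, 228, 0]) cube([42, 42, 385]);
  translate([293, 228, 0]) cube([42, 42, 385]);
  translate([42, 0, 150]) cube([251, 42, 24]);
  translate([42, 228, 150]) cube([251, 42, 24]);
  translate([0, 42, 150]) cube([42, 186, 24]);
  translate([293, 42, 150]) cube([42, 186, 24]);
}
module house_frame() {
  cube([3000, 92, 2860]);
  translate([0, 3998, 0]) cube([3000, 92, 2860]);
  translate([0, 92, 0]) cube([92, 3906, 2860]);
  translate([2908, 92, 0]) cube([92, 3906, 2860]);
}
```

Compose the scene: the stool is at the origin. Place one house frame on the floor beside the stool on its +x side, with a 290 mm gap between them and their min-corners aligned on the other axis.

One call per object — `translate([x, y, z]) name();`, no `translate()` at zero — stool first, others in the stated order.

stool();
translate([625, 0, 0]) house_frame();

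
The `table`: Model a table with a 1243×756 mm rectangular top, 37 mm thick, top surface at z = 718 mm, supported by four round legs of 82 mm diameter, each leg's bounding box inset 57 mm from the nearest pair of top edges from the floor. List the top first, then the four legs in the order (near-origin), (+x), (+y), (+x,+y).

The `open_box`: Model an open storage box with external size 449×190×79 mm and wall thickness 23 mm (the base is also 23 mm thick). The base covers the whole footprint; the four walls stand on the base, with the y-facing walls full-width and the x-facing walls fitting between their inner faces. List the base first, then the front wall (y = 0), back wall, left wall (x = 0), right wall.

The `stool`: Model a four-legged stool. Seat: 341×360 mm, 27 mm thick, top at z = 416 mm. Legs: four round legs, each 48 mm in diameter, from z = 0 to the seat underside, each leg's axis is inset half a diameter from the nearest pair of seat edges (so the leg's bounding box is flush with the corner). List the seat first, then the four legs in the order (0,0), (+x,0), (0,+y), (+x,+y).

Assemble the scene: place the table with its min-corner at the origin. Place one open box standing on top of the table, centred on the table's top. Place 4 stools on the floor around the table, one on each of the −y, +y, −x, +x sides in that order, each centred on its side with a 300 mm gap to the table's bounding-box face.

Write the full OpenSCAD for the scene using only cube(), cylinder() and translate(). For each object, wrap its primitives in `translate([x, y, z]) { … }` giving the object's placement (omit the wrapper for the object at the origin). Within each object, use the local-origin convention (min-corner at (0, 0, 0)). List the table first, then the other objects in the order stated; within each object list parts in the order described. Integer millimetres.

translate([0, 0, 681]) cube([1243, 756, 37]);
translate([98, 98, 0]) cylinder(h = 681, r = 41);
translate([1145, 98, 0]) cylinder(h = 681, r = 41);
translate([98, 658, 0]) cylinder(h = 681, r = 41);
translate([1145, 658, 0]) cylinder(h = 681, r = 41);
translate([397, 283, 718]) {
  cube([449, 190, 23]);
  translate([0, 0, 23]) cube([449, 23, 56]);
  translate([0, 167, 23]) cube([449, 23, 56]);
  translate([0, 23, 23]) cube([23, 144, 56]);
  translate([426, 23, 23]) cube([23, 144, 56]);
}
translate([451, -660, 0]) {
  translate([0, 0, 389]) cube([341, 360, 27]);
  translate([24, 24, 0]) cylinder(h = 389, r = 24);
  translate([317, 24, 0]) cylinder(h = 389, r = 24);
  translate([24, 336, 0]) cylinder(h = 389, r = 24);
  translate([317, 336, 0]) cylinder(h = 389, r = 24);
}
translate([451, 1056, 0]) {
  translate([0, 0, 389]) cube([341, 360, 27]);
  translate([24, 24, 0]) cylinder(h = 389, r = 24);
  translate([317, 24, 0]) cylinder(h = 389, r = 24);
  translate([24, 336, 0]) cylinder(h = 389, r = 24);
  translate([317, 336, 0]) cylinder(h = 389, r = 24);
}
translate([-641, 198, 0]) {
  translate([0, 0, 389]) cube([341, 360, 27]);
  translate([24, 24, 0]) cylinder(h = 389, r = 24);
  translate([317, 24, 0]) cylinder(h = 389, r = 24);
  translate([24, 336, 0]) cylinder(h = 389, r = 24);
  translate([317, 336, 0]) cylinder(h = 389, r = 24);
}
translate([1543, 198, 0]) {
  translate([0, 0, 389]) cube([341, 360, 27]);
  translate([24, 24, 0]) cylinder(h = 389, r = 24);
  translate([317, 24, 0]) cylinder(h = 389, r = 24);
  translate([24, 336, 0]) cylinder(h = 389, r = 24);
  translate([317, 336, 0]) cylinder(h = 389, r = 24);
}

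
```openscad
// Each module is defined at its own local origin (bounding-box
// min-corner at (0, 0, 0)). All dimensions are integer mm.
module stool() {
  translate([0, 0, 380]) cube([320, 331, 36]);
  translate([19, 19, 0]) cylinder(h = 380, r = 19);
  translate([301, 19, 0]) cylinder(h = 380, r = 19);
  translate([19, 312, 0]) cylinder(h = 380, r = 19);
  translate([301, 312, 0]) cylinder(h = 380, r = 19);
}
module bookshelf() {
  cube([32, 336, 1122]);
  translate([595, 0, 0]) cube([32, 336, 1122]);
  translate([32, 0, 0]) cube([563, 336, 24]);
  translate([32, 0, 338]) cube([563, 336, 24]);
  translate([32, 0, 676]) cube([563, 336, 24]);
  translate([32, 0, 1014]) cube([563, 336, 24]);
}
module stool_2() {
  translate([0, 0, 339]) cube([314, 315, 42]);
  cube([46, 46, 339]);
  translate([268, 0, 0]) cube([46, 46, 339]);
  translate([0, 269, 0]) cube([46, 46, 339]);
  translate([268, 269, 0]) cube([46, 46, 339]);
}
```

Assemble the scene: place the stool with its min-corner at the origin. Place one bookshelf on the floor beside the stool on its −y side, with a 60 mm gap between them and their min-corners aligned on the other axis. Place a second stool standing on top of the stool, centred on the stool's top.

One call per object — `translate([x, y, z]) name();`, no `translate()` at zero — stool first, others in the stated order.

stool();
translate([0, -396, 0]) bookshelf();
translate([3, 8, 416]) stool_2();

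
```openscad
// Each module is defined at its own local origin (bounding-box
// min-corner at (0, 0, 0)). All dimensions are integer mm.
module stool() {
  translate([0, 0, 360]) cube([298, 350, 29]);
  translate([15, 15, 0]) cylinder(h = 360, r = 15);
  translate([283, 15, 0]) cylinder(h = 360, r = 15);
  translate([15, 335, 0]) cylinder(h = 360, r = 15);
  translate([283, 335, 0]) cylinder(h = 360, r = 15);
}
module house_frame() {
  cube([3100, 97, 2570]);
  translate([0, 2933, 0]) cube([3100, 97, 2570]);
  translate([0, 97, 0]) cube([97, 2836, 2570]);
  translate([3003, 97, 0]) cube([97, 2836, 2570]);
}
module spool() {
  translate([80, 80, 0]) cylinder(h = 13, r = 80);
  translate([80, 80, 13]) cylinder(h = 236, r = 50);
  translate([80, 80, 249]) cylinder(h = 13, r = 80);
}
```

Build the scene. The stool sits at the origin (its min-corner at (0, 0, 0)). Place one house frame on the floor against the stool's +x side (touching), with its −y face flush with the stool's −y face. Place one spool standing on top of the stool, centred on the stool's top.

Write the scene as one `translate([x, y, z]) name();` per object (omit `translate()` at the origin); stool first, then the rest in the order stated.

stool();
translate([298, 0, 0]) house_frame();
translate([69, 95, 389]) spool();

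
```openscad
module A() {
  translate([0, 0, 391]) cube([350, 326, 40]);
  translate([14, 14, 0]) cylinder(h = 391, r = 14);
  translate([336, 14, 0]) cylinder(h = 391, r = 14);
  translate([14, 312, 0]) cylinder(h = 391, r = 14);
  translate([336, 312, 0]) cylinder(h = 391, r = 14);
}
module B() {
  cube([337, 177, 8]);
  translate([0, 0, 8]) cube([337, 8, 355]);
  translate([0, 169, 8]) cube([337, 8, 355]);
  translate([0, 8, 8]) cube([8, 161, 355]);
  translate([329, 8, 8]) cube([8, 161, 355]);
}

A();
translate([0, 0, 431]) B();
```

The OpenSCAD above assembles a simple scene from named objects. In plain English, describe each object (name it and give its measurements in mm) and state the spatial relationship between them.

A is a four-legged stool. The seat is 350×326 mm, 40 mm thick, top at z = 431 mm. It stands on four round legs, each 28 mm in diameter, from z = 0 to the seat underside, each leg's axis is inset half a diameter from the nearest pair of seat edges (so the leg's bounding box is flush with the corner).

B is an open-topped rectangular box: outside dimensions 337×177×363 mm, with a uniform wall and base thickness of 8 mm. The base is a full 337×177 slab on the floor; four walls sit on top of the base. The front and back walls (the −y and +y sides) span the full width; the two side walls fit between them.

The open box is on top of the stool.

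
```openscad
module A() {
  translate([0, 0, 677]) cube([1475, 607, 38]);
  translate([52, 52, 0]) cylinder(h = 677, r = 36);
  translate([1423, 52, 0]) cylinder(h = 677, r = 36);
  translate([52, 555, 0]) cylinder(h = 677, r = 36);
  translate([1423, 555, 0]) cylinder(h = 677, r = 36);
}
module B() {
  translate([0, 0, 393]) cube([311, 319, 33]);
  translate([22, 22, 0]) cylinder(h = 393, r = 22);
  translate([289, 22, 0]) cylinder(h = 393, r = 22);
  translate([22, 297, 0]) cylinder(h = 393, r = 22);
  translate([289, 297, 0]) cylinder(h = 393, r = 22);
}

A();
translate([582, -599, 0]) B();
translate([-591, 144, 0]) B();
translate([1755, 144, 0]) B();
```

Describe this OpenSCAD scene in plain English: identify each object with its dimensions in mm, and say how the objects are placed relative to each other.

A is a table: top 1475 mm (x) × 607 mm (y), 38 mm thick, upper face at z = 715 mm, on four round legs of 72 mm diameter, each leg's bounding box inset 16 mm from the nearest pair of top edges, running from z = 0 to the bottom of the top.

B is a simple wooden stool: a rectangular seat 311 mm (x) by 319 mm (y), 33 mm thick, top face at z = 426 mm, on four round legs, each 44 mm in diameter. The legs rest on z = 0, each leg's axis is inset half a diameter from the nearest pair of seat edges (so the leg's bounding box is flush with the corner).

Three stools sit around the table at the −y, −x, +x sides.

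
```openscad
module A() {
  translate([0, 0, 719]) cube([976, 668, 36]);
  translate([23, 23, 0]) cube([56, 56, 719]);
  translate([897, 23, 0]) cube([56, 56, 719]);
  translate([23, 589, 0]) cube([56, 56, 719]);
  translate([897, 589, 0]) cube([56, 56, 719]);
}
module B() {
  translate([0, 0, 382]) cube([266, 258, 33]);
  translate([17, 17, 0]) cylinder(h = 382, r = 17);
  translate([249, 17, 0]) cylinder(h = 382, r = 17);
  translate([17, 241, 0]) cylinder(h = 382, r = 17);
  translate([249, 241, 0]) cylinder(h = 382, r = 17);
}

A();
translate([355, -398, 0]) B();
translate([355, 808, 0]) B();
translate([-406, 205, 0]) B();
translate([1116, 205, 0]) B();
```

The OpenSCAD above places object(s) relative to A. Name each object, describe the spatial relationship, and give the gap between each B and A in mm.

A is a table. B is a stool. Four stools sit around the table at the −y, +y, −x, +x sides. The gap between each stool and the table is 140 mm.

Each stool's nearest face is 140 mm from the table's bounding box.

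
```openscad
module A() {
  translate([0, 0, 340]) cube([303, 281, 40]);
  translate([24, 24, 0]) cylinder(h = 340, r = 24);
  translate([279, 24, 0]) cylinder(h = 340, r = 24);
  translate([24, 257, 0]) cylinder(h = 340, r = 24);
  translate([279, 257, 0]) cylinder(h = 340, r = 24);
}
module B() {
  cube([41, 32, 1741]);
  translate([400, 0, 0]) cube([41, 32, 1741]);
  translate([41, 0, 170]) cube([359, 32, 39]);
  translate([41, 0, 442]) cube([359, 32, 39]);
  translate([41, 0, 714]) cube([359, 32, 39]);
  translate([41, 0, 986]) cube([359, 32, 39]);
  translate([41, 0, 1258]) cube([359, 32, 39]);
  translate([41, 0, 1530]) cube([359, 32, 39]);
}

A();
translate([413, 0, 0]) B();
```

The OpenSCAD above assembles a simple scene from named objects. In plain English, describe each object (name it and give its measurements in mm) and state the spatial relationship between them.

A is a four-legged stool. The seat is 303×281 mm, 40 mm thick, top at z = 380 mm. It stands on four round legs, each 48 mm in diameter, from z = 0 to the seat underside, each leg's axis is inset half a diameter from the nearest pair of seat edges (so the leg's bounding box is flush with the corner).

B is a wooden ladder with two side rails of 41×32 mm section and 1741 mm height, set 441 mm apart overall. Between them run 6 rectangular rungs (32 mm deep, 39 mm thick), front faces flush with the rails' −y face. The bottom of the first rung is 170 mm above the floor and each subsequent rung is 272 mm higher than the one below.

The ladder is on the floor beside the stool on its +x side.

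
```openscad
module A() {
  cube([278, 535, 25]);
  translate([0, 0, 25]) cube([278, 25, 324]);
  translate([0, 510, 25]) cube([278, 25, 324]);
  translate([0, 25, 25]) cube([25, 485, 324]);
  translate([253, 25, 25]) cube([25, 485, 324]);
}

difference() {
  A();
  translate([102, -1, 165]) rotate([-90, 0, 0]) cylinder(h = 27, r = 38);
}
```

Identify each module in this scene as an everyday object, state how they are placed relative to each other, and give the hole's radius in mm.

A is an open box. The open box has a circular hole through its front wall. The hole's radius is 38 mm.

The subtracted cylinder has r = 38 mm.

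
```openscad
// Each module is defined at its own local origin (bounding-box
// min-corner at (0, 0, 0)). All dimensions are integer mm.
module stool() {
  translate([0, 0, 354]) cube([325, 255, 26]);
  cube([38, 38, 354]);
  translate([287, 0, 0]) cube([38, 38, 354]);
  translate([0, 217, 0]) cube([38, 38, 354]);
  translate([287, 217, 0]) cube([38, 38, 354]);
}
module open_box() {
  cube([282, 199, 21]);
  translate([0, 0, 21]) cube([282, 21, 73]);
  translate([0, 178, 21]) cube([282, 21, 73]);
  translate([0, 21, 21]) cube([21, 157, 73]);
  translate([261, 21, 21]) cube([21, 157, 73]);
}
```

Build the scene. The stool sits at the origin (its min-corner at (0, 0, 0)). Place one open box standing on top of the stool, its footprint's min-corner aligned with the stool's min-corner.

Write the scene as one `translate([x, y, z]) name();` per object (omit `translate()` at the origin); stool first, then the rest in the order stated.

stool();
translate([0, 0, 380]) open_box();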